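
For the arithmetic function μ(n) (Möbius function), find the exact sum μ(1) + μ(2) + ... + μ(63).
Σ_{n ≤ 63} μ(n) = -1

Compute μ(n) for each 1 ≤ n ≤ 63: μ(1) = 1, μ(2) = -1, μ(3) = -1, μ(4) = 0, μ(5) = -1, μ(6) = 1, μ(7) = -1, μ(8) = 0, μ(9) = 0, μ(10) = 1, μ(11) = -1, μ(12) = 0, μ(13) = -1, μ(14) = 1, μ(15) = 1, μ(16) = 0, μ(17) = -1, μ(18) = 0, μ(19) = -1, μ(20) = 0, μ(21) = 1, μ(22) = 1, μ(23) = -1, μ(24) = 0, μ(25) = 0, μ(26) = 1, μ(27) = 0, μ(28) = 0, μ(29) = -1, μ(30) = -1, μ(31) = -1, μ(32) = 0, μ(33) = 1, μ(34) = 1, μ(35) = 1, μ(36) = 0, μ(37) = -1, μ(38) = 1, μ(39) = 1, μ(40) = 0, μ(41) = -1, μ(42) = -1, μ(43) = -1, μ(44) = 0, μ(45) = 0, μ(46) = 1, μ(47) = -1, μ(48) = 0, μ(49) = 0, μ(50) = 0, μ(51) = 1, μ(52) = 0, μ(53) = -1, μ(54) = 0, μ(55) = 1, μ(56) = 0, μ(57) = 1, μ(58) = 1, μ(59) = -1, μ(60) = 0, μ(61) = -1, μ(62) = 1, μ(63) = 0. Summing all 63 values: -1. (Mertens function M(x) = Σ_{n ≤ x} μ(n); on average M(x) should be small (PNT ⟺ M(x) = o(x)).)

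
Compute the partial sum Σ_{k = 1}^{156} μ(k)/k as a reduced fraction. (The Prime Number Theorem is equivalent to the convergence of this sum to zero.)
Σ μ(k)/k = 35386221418707905836854512026342273734410221837967216139/5364750833138837555449767529261714317873456270532298668855

Values of μ(k) for 1 ≤ k ≤ 156: μ(1) = 1, μ(2) = -1, μ(3) = -1, μ(5) = -1, μ(6) = 1, μ(7) = -1, μ(10) = 1, μ(11) = -1, μ(13) = -1, μ(14) = 1, μ(15) = 1, μ(17) = -1, μ(19) = -1, μ(21) = 1, μ(22) = 1, μ(23) = -1, μ(26) = 1, μ(29) = -1, μ(30) = -1, μ(31) = -1, μ(33) = 1, μ(34) = 1, μ(35) = 1, μ(37) = -1, μ(38) = 1, μ(39) = 1, μ(41) = -1, μ(42) = -1, μ(43) = -1, μ(46) = 1, μ(47) = -1, μ(51) = 1, μ(53) = -1, μ(55) = 1, μ(57) = 1, μ(58) = 1, μ(59) = -1, μ(61) = -1, μ(62) = 1, μ(65) = 1, μ(66) = -1, μ(67) = -1, μ(69) = 1, μ(70) = -1, μ(71) = -1, μ(73) = -1, μ(74) = 1, μ(77) = 1, μ(78) = -1, μ(79) = -1, μ(82) = 1, μ(83) = -1, μ(85) = 1, μ(86) = 1, μ(87) = 1, μ(89) = -1, μ(91) = 1, μ(93) = 1, μ(94) = 1, μ(95) = 1, μ(97) = -1, μ(101) = -1, μ(102) = -1, μ(103) = -1, μ(105) = -1, μ(106) = 1, μ(107) = -1, μ(109) = -1, μ(110) = -1, μ(111) = 1, μ(113) = -1, μ(114) = -1, μ(115) = 1, μ(118) = 1, μ(119) = 1, μ(122) = 1, μ(123) = 1, μ(127) = -1, μ(129) = 1, μ(130) = -1, μ(131) = -1, μ(133) = 1, μ(134) = 1, μ(137) = -1, μ(138) = -1, μ(139) = -1, μ(141) = 1, μ(142) = 1, μ(143) = 1, μ(145) = 1, μ(146) = 1, μ(149) = -1, μ(151) = -1, μ(154) = -1, μ(155) = 1, with μ = 0 on non-squarefree integers. Summing μ(k)/k for k where μ(k) ≠ 0 gives 35386221418707905836854512026342273734410221837967216139/5364750833138837555449767529261714317873456270532298668855 ≈ 0.0066. (PNT ⟺ this sum → 0 as n → ∞.)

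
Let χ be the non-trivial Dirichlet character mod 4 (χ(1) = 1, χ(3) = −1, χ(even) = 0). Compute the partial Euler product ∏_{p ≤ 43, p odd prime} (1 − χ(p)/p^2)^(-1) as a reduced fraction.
∏ = 11477831542914938630143/12524769798782976000000

The odd primes p ≤ 43 are [3, 5, 7, 11, 13, 17, 19, 23, 29, 31, 37, 41, 43]. For each, χ(p) = 1 if p ≡ 1 mod 4, χ(p) = −1 if p ≡ 3 mod 4. Taking (1 − χ(p)/p^2)^(-1) = p^2/(p^2 − χ(p)): (1 − (-1)/3^2)^(-1) · (1 − (1)/5^2)^(-1) · (1 − (-1)/7^2)^(-1) · (1 − (-1)/11^2)^(-1) · (1 − (1)/13^2)^(-1) · (1 − (1)/17^2)^(-1) · (1 − (-1)/19^2)^(-1) · (1 − (-1)/23^2)^(-1) · (1 − (1)/29^2)^(-1) · (1 − (-1)/31^2)^(-1) · (1 − (1)/37^2)^(-1) · (1 − (1)/41^2)^(-1) · (1 − (-1)/43^2)^(-1) = 11477831542914938630143/12524769798782976000000.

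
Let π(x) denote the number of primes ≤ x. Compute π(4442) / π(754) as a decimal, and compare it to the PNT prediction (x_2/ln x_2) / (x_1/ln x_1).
π(4442)/π(754) = 603/133 ≈ 4.5338;  PNT prediction ≈ 4.6473.

π(754) = 133 and π(4442) = 603, so π(4442)/π(754) ≈ 4.5338. The PNT-predicted ratio is (4442/ln(4442)) / (754/ln(754)) ≈ 4.6473. The two agree to within a few percent, as expected.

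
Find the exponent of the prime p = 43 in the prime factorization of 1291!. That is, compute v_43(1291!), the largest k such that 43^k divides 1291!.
v_43(1291!) = 30

Legendre's formula: v_p(n!) = Σ_{k ≥ 1} ⌊n / p^k⌋. For p = 43, n = 1291, the terms are:
  ⌊1291/43^1⌋ = ⌊1291/43⌋ = 30
(the next term ⌊1291/43^2⌋ = 0, terminating the sum). Summing: v_43(1291!) = 30 = 30.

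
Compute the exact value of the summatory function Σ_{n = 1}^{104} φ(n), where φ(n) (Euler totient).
Σ_{n ≤ 104} φ(n) = 3326

Compute φ(n) for each 1 ≤ n ≤ 104: φ(1) = 1, φ(2) = 1, φ(3) = 2, φ(4) = 2, φ(5) = 4, φ(6) = 2, φ(7) = 6, φ(8) = 4, φ(9) = 6, φ(10) = 4, φ(11) = 10, φ(12) = 4, φ(13) = 12, φ(14) = 6, φ(15) = 8, φ(16) = 8, φ(17) = 16, φ(18) = 6, φ(19) = 18, φ(20) = 8, φ(21) = 12, φ(22) = 10, φ(23) = 22, φ(24) = 8, φ(25) = 20, φ(26) = 12, φ(27) = 18, φ(28) = 12, φ(29) = 28, φ(30) = 8, φ(31) = 30, φ(32) = 16, φ(33) = 20, φ(34) = 16, φ(35) = 24, φ(36) = 12, φ(37) = 36, φ(38) = 18, φ(39) = 24, φ(40) = 16, φ(41) = 40, φ(42) = 12, φ(43) = 42, φ(44) = 20, φ(45) = 24, φ(46) = 22, φ(47) = 46, φ(48) = 16, φ(49) = 42, φ(50) = 20, φ(51) = 32, φ(52) = 24, φ(53) = 52, φ(54) = 18, φ(55) = 40, φ(56) = 24, φ(57) = 36, φ(58) = 28, φ(59) = 58, φ(60) = 16, φ(61) = 60, φ(62) = 30, φ(63) = 36, φ(64) = 32, φ(65) = 48, φ(66) = 20, φ(67) = 66, φ(68) = 32, φ(69) = 44, φ(70) = 24, φ(71) = 70, φ(72) = 24, φ(73) = 72, φ(74) = 36, φ(75) = 40, φ(76) = 36, φ(77) = 60, φ(78) = 24, φ(79) = 78, φ(80) = 32, φ(81) = 54, φ(82) = 40, φ(83) = 82, φ(84) = 24, φ(85) = 64, φ(86) = 42, φ(87) = 56, φ(88) = 40, φ(89) = 88, φ(90) = 24, φ(91) = 72, φ(92) = 44, φ(93) = 60, φ(94) = 46, φ(95) = 72, φ(96) = 32, φ(97) = 96, φ(98) = 42, φ(99) = 60, φ(100) = 40, φ(101) = 100, φ(102) = 32, φ(103) = 102, φ(104) = 48. Summing all 104 values: 3326. (Average order: Σ_{n ≤ x} φ(n) ~ (3/π²) x². For x = 104, (3/π²)·104² ≈ 3287.67.)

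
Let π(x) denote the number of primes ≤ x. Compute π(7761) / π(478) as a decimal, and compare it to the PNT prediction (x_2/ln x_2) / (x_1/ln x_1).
π(7761)/π(478) = 985/91 ≈ 10.8242;  PNT prediction ≈ 11.1839.

π(478) = 91 and π(7761) = 985, so π(7761)/π(478) ≈ 10.8242. The PNT-predicted ratio is (7761/ln(7761)) / (478/ln(478)) ≈ 11.1839. The two agree to within a few percent, as expected.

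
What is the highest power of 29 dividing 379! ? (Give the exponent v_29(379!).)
v_29(379!) = 13

Legendre's formula: v_p(n!) = Σ_{k ≥ 1} ⌊n / p^k⌋. For p = 29, n = 379, the terms are:
  ⌊379/29^1⌋ = ⌊379/29⌋ = 13
(the next term ⌊379/29^2⌋ = 0, terminating the sum). Summing: v_29(379!) = 13 = 13.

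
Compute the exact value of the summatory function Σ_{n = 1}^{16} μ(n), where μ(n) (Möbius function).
Σ_{n ≤ 16} μ(n) = -1

Compute μ(n) for each 1 ≤ n ≤ 16: μ(1) = 1, μ(2) = -1, μ(3) = -1, μ(4) = 0, μ(5) = -1, μ(6) = 1, μ(7) = -1, μ(8) = 0, μ(9) = 0, μ(10) = 1, μ(11) = -1, μ(12) = 0, μ(13) = -1, μ(14) = 1, μ(15) = 1, μ(16) = 0. Summing all 16 values: -1. (Mertens function M(x) = Σ_{n ≤ x} μ(n); on average M(x) should be small (PNT ⟺ M(x) = o(x)).)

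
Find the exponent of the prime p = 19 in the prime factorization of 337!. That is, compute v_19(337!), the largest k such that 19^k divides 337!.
v_19(337!) = 17

Legendre's formula: v_p(n!) = Σ_{k ≥ 1} ⌊n / p^k⌋. For p = 19, n = 337, the terms are:
  ⌊337/19^1⌋ = ⌊337/19⌋ = 17
(the next term ⌊337/19^2⌋ = 0, terminating the sum). Summing: v_19(337!) = 17 = 17.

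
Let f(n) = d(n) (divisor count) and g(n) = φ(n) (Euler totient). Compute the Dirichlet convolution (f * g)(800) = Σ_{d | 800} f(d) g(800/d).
(d * φ)(800) = 1953

Divisors of 800: [1, 2, 4, 5, 8, 10, 16, 20, 25, 32, 40, 50, 80, 100, 160, 200, 400, 800]. For each d | 800:
  d = 1: d(1) · φ(800/1) = 1 · 320 = 320
  d = 2: d(2) · φ(800/2) = 2 · 160 = 320
  d = 4: d(4) · φ(800/4) = 3 · 80 = 240
  d = 5: d(5) · φ(800/5) = 2 · 64 = 128
  d = 8: d(8) · φ(800/8) = 4 · 40 = 160
  d = 10: d(10) · φ(800/10) = 4 · 32 = 128
  d = 16: d(16) · φ(800/16) = 5 · 20 = 100
  d = 20: d(20) · φ(800/20) = 6 · 16 = 96
  d = 25: d(25) · φ(800/25) = 3 · 16 = 48
  d = 32: d(32) · φ(800/32) = 6 · 20 = 120
  d = 40: d(40) · φ(800/40) = 8 · 8 = 64
  d = 50: d(50) · φ(800/50) = 6 · 8 = 48
  d = 80: d(80) · φ(800/80) = 10 · 4 = 40
  d = 100: d(100) · φ(800/100) = 9 · 4 = 36
  d = 160: d(160) · φ(800/160) = 12 · 4 = 48
  d = 200: d(200) · φ(800/200) = 12 · 2 = 24
  d = 400: d(400) · φ(800/400) = 15 · 1 = 15
  d = 800: d(800) · φ(800/800) = 18 · 1 = 18
Summing: (d * φ)(800) = 320 + 320 + 240 + 128 + 160 + 128 + 100 + 96 + 48 + 120 + 64 + 48 + 40 + 36 + 48 + 24 + 15 + 18 = 1953.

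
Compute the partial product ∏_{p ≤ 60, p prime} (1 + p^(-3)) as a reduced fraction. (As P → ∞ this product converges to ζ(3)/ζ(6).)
∏ = 49015348118957287693667429084900240520118272/41484639097894743448712899010350912764324083

The primes p ≤ 60 are [2, 3, 5, 7, 11, 13, 17, 19, 23, 29, 31, 37, 41, 43, 47, 53, 59]. For each, (1 + 1/p^3) = (p^3 + 1)/p^3. Multiplying these fractions over p ∈ [2, 3, 5, 7, 11, 13, 17, 19, 23, 29, 31, 37, 41, 43, 47, 53, 59] gives 49015348118957287693667429084900240520118272/41484639097894743448712899010350912764324083. (In the limit P → ∞ this tends to ζ(3)/ζ(6).)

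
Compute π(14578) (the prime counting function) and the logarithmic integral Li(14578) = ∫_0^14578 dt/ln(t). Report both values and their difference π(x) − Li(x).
π(14578) = 1708;  Li(14578) ≈ 1732.67;  π(x) − Li(x) ≈ -24.67.

Direct count of primes ≤ 14578 gives π(14578) = 1708. Numerical evaluation of the logarithmic integral gives Li(14578) ≈ 1732.67. The difference π(x) − Li(x) ≈ -24.67 is typically negative for small/moderate x (Li(x) overestimates), though Littlewood's theorem shows this sign changes infinitely often.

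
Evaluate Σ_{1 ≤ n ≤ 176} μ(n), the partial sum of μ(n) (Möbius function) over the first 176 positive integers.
Σ_{n ≤ 176} μ(n) = -4

Compute μ(n) for each 1 ≤ n ≤ 176: μ(1) = 1, μ(2) = -1, μ(3) = -1, μ(4) = 0, μ(5) = -1, μ(6) = 1, μ(7) = -1, μ(8) = 0, μ(9) = 0, μ(10) = 1, μ(11) = -1, μ(12) = 0, μ(13) = -1, μ(14) = 1, μ(15) = 1, μ(16) = 0, μ(17) = -1, μ(18) = 0, μ(19) = -1, μ(20) = 0, μ(21) = 1, μ(22) = 1, μ(23) = -1, μ(24) = 0, μ(25) = 0, μ(26) = 1, μ(27) = 0, μ(28) = 0, μ(29) = -1, μ(30) = -1, μ(31) = -1, μ(32) = 0, μ(33) = 1, μ(34) = 1, μ(35) = 1, μ(36) = 0, μ(37) = -1, μ(38) = 1, μ(39) = 1, μ(40) = 0, μ(41) = -1, μ(42) = -1, μ(43) = -1, μ(44) = 0, μ(45) = 0, μ(46) = 1, μ(47) = -1, μ(48) = 0, μ(49) = 0, μ(50) = 0, μ(51) = 1, μ(52) = 0, μ(53) = -1, μ(54) = 0, μ(55) = 1, μ(56) = 0, μ(57) = 1, μ(58) = 1, μ(59) = -1, μ(60) = 0, μ(61) = -1, μ(62) = 1, μ(63) = 0, μ(64) = 0, μ(65) = 1, μ(66) = -1, μ(67) = -1, μ(68) = 0, μ(69) = 1, μ(70) = -1, μ(71) = -1, μ(72) = 0, μ(73) = -1, μ(74) = 1, μ(75) = 0, μ(76) = 0, μ(77) = 1, μ(78) = -1, μ(79) = -1, μ(80) = 0, μ(81) = 0, μ(82) = 1, μ(83) = -1, μ(84) = 0, μ(85) = 1, μ(86) = 1, μ(87) = 1, μ(88) = 0, μ(89) = -1, μ(90) = 0, μ(91) = 1, μ(92) = 0, μ(93) = 1, μ(94) = 1, μ(95) = 1, μ(96) = 0, μ(97) = -1, μ(98) = 0, μ(99) = 0, μ(100) = 0, μ(101) = -1, μ(102) = -1, μ(103) = -1, μ(104) = 0, μ(105) = -1, μ(106) = 1, μ(107) = -1, μ(108) = 0, μ(109) = -1, μ(110) = -1, μ(111) = 1, μ(112) = 0, μ(113) = -1, μ(114) = -1, μ(115) = 1, μ(116) = 0, μ(117) = 0, μ(118) = 1, μ(119) = 1, μ(120) = 0, μ(121) = 0, μ(122) = 1, μ(123) = 1, μ(124) = 0, μ(125) = 0, μ(126) = 0, μ(127) = -1, μ(128) = 0, μ(129) = 1, μ(130) = -1, μ(131) = -1, μ(132) = 0, μ(133) = 1, μ(134) = 1, μ(135) = 0, μ(136) = 0, μ(137) = -1, μ(138) = -1, μ(139) = -1, μ(140) = 0, μ(141) = 1, μ(142) = 1, μ(143) = 1, μ(144) = 0, μ(145) = 1, μ(146) = 1, μ(147) = 0, μ(148) = 0, μ(149) = -1, μ(150) = 0, μ(151) = -1, μ(152) = 0, μ(153) = 0, μ(154) = -1, μ(155) = 1, μ(156) = 0, μ(157) = -1, μ(158) = 1, μ(159) = 1, μ(160) = 0, μ(161) = 1, μ(162) = 0, μ(163) = -1, μ(164) = 0, μ(165) = -1, μ(166) = 1, μ(167) = -1, μ(168) = 0, μ(169) = 0, μ(170) = -1, μ(171) = 0, μ(172) = 0, μ(173) = -1, μ(174) = -1, μ(175) = 0, μ(176) = 0. Summing all 176 values: -4. (Mertens function M(x) = Σ_{n ≤ x} μ(n); on average M(x) should be small (PNT ⟺ M(x) = o(x)).)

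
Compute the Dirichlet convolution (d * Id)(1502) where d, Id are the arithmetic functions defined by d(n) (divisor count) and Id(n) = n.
(d * Id)(1502) = 3012

Divisors of 1502: [1, 2, 751, 1502]. For each d | 1502:
  d = 1: d(1) · Id(1502/1) = 1 · 1502 = 1502
  d = 2: d(2) · Id(1502/2) = 2 · 751 = 1502
  d = 751: d(751) · Id(1502/751) = 2 · 2 = 4
  d = 1502: d(1502) · Id(1502/1502) = 4 · 1 = 4
Summing: (d * Id)(1502) = 1502 + 1502 + 4 + 4 = 3012.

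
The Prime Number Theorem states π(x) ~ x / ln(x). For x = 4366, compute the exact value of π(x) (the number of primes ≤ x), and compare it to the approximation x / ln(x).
π(4366) = 596;  x/ln(x) ≈ 520.90;  relative error ≈ 12.60%.

Directly count primes up to 4366: π(4366) = 596. The PNT approximation gives 4366/ln(4366) ≈ 4366/8.38160 ≈ 520.90. Relative error (π(x) − x/ln(x)) / π(x) ≈ 12.60%; the approximation is known to undercount slightly (Li(x) is a better estimate).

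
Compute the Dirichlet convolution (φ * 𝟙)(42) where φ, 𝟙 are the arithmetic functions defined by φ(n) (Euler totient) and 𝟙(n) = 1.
(φ * 𝟙)(42) = 42

Divisors of 42: [1, 2, 3, 6, 7, 14, 21, 42]. For each d | 42:
  d = 1: φ(1) · 𝟙(42/1) = 1 · 1 = 1
  d = 2: φ(2) · 𝟙(42/2) = 1 · 1 = 1
  d = 3: φ(3) · 𝟙(42/3) = 2 · 1 = 2
  d = 6: φ(6) · 𝟙(42/6) = 2 · 1 = 2
  d = 7: φ(7) · 𝟙(42/7) = 6 · 1 = 6
  d = 14: φ(14) · 𝟙(42/14) = 6 · 1 = 6
  d = 21: φ(21) · 𝟙(42/21) = 12 · 1 = 12
  d = 42: φ(42) · 𝟙(42/42) = 12 · 1 = 12
Summing: (φ * 𝟙)(42) = 1 + 1 + 2 + 2 + 6 + 6 + 12 + 12 = 42.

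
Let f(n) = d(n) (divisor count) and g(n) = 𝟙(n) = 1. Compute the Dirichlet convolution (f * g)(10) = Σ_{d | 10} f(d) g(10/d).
(d * 𝟙)(10) = 9

Divisors of 10: [1, 2, 5, 10]. For each d | 10:
  d = 1: d(1) · 𝟙(10/1) = 1 · 1 = 1
  d = 2: d(2) · 𝟙(10/2) = 2 · 1 = 2
  d = 5: d(5) · 𝟙(10/5) = 2 · 1 = 2
  d = 10: d(10) · 𝟙(10/10) = 4 · 1 = 4
Summing: (d * 𝟙)(10) = 1 + 2 + 2 + 4 = 9.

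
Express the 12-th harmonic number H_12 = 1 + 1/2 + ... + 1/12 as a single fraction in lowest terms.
H_12 = 86021/27720

Direct summation: H_12 = 1 + 1/2 + ... + 1/12. The least common denominator is lcm(1, ..., 12) = 27720; over this denominator the numerator is 27720 + 13860 + 9240 + 6930 + 5544 + 4620 + 3960 + 3465 + 3080 + 2772 + 2520 + 2310 = 86021, so H_12 = 86021/27720 (already in lowest terms) ≈ 3.10321. (The PNT-adjacent estimate ln(12) + γ ≈ 3.06212 matches within O(1/n).)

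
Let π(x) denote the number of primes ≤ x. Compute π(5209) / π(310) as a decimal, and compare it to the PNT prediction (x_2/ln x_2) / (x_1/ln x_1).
π(5209)/π(310) = 693/63 ≈ 11.0000;  PNT prediction ≈ 11.2633.

π(310) = 63 and π(5209) = 693, so π(5209)/π(310) ≈ 11.0000. The PNT-predicted ratio is (5209/ln(5209)) / (310/ln(310)) ≈ 11.2633. The two agree to within a few percent, as expected.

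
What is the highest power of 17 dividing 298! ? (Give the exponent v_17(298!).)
v_17(298!) = 18

Legendre's formula: v_p(n!) = Σ_{k ≥ 1} ⌊n / p^k⌋. For p = 17, n = 298, the terms are:
  ⌊298/17^1⌋ = ⌊298/17⌋ = 17
  ⌊298/17^2⌋ = ⌊298/289⌋ = 1
(the next term ⌊298/17^3⌋ = 0, terminating the sum). Summing: v_17(298!) = 17 + 1 = 18.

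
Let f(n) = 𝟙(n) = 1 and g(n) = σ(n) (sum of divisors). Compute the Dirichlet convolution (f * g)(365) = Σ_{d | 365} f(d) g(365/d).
(𝟙 * σ)(365) = 525

Divisors of 365: [1, 5, 73, 365]. For each d | 365:
  d = 1: 𝟙(1) · σ(365/1) = 1 · 444 = 444
  d = 5: 𝟙(5) · σ(365/5) = 1 · 74 = 74
  d = 73: 𝟙(73) · σ(365/73) = 1 · 6 = 6
  d = 365: 𝟙(365) · σ(365/365) = 1 · 1 = 1
Summing: (𝟙 * σ)(365) = 444 + 74 + 6 + 1 = 525.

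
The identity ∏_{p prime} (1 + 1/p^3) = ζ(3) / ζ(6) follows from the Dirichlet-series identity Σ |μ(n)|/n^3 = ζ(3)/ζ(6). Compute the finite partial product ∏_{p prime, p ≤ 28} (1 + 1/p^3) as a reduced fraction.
∏ = 16117288424681472/13642976755448975

The primes p ≤ 28 are [2, 3, 5, 7, 11, 13, 17, 19, 23]. For each, (1 + 1/p^3) = (p^3 + 1)/p^3. Multiplying these fractions over p ∈ [2, 3, 5, 7, 11, 13, 17, 19, 23] gives 16117288424681472/13642976755448975. (In the limit P → ∞ this tends to ζ(3)/ζ(6).)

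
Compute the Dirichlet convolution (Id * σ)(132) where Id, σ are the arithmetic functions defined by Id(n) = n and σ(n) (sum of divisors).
(Id * σ)(132) = 2737

Divisors of 132: [1, 2, 3, 4, 6, 11, 12, 22, 33, 44, 66, 132]. For each d | 132:
  d = 1: Id(1) · σ(132/1) = 1 · 336 = 336
  d = 2: Id(2) · σ(132/2) = 2 · 144 = 288
  d = 3: Id(3) · σ(132/3) = 3 · 84 = 252
  d = 4: Id(4) · σ(132/4) = 4 · 48 = 192
  d = 6: Id(6) · σ(132/6) = 6 · 36 = 216
  d = 11: Id(11) · σ(132/11) = 11 · 28 = 308
  d = 12: Id(12) · σ(132/12) = 12 · 12 = 144
  d = 22: Id(22) · σ(132/22) = 22 · 12 = 264
  d = 33: Id(33) · σ(132/33) = 33 · 7 = 231
  d = 44: Id(44) · σ(132/44) = 44 · 4 = 176
  d = 66: Id(66) · σ(132/66) = 66 · 3 = 198
  d = 132: Id(132) · σ(132/132) = 132 · 1 = 132
Summing: (Id * σ)(132) = 336 + 288 + 252 + 192 + 216 + 308 + 144 + 264 + 231 + 176 + 198 + 132 = 2737.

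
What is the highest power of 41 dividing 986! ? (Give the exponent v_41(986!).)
v_41(986!) = 24

Legendre's formula: v_p(n!) = Σ_{k ≥ 1} ⌊n / p^k⌋. For p = 41, n = 986, the terms are:
  ⌊986/41^1⌋ = ⌊986/41⌋ = 24
(the next term ⌊986/41^2⌋ = 0, terminating the sum). Summing: v_41(986!) = 24 = 24.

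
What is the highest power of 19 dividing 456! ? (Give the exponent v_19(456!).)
v_19(456!) = 25

Legendre's formula: v_p(n!) = Σ_{k ≥ 1} ⌊n / p^k⌋. For p = 19, n = 456, the terms are:
  ⌊456/19^1⌋ = ⌊456/19⌋ = 24
  ⌊456/19^2⌋ = ⌊456/361⌋ = 1
(the next term ⌊456/19^3⌋ = 0, terminating the sum). Summing: v_19(456!) = 24 + 1 = 25.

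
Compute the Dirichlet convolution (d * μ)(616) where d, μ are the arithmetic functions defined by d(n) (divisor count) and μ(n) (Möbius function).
(d * μ)(616) = 1

Divisors of 616: [1, 2, 4, 7, 8, 11, 14, 22, 28, 44, 56, 77, 88, 154, 308, 616]. For each d | 616:
  d = 1: d(1) · μ(616/1) = 1 · 0 = 0
  d = 2: d(2) · μ(616/2) = 2 · 0 = 0
  d = 4: d(4) · μ(616/4) = 3 · -1 = -3
  d = 7: d(7) · μ(616/7) = 2 · 0 = 0
  d = 8: d(8) · μ(616/8) = 4 · 1 = 4
  d = 11: d(11) · μ(616/11) = 2 · 0 = 0
  d = 14: d(14) · μ(616/14) = 4 · 0 = 0
  d = 22: d(22) · μ(616/22) = 4 · 0 = 0
  d = 28: d(28) · μ(616/28) = 6 · 1 = 6
  d = 44: d(44) · μ(616/44) = 6 · 1 = 6
  d = 56: d(56) · μ(616/56) = 8 · -1 = -8
  d = 77: d(77) · μ(616/77) = 4 · 0 = 0
  d = 88: d(88) · μ(616/88) = 8 · -1 = -8
  d = 154: d(154) · μ(616/154) = 8 · 0 = 0
  d = 308: d(308) · μ(616/308) = 12 · -1 = -12
  d = 616: d(616) · μ(616/616) = 16 · 1 = 16
Summing: (d * μ)(616) = 0 + 0 + -3 + 0 + 4 + 0 + 0 + 0 + 6 + 6 + -8 + 0 + -8 + 0 + -12 + 16 = 1.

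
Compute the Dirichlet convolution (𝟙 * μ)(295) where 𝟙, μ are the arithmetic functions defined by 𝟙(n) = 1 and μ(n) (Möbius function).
(𝟙 * μ)(295) = 0

Divisors of 295: [1, 5, 59, 295]. For each d | 295:
  d = 1: 𝟙(1) · μ(295/1) = 1 · 1 = 1
  d = 5: 𝟙(5) · μ(295/5) = 1 · -1 = -1
  d = 59: 𝟙(59) · μ(295/59) = 1 · -1 = -1
  d = 295: 𝟙(295) · μ(295/295) = 1 · 1 = 1
Summing: (𝟙 * μ)(295) = 1 + -1 + -1 + 1 = 0.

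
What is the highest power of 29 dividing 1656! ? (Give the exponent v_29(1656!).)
v_29(1656!) = 58

Legendre's formula: v_p(n!) = Σ_{k ≥ 1} ⌊n / p^k⌋. For p = 29, n = 1656, the terms are:
  ⌊1656/29^1⌋ = ⌊1656/29⌋ = 57
  ⌊1656/29^2⌋ = ⌊1656/841⌋ = 1
(the next term ⌊1656/29^3⌋ = 0, terminating the sum). Summing: v_29(1656!) = 57 + 1 = 58.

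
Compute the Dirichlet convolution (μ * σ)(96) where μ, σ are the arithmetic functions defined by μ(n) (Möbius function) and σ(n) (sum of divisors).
(μ * σ)(96) = 96

Divisors of 96: [1, 2, 3, 4, 6, 8, 12, 16, 24, 32, 48, 96]. For each d | 96:
  d = 1: μ(1) · σ(96/1) = 1 · 252 = 252
  d = 2: μ(2) · σ(96/2) = -1 · 124 = -124
  d = 3: μ(3) · σ(96/3) = -1 · 63 = -63
  d = 4: μ(4) · σ(96/4) = 0 · 60 = 0
  d = 6: μ(6) · σ(96/6) = 1 · 31 = 31
  d = 8: μ(8) · σ(96/8) = 0 · 28 = 0
  d = 12: μ(12) · σ(96/12) = 0 · 15 = 0
  d = 16: μ(16) · σ(96/16) = 0 · 12 = 0
  d = 24: μ(24) · σ(96/24) = 0 · 7 = 0
  d = 32: μ(32) · σ(96/32) = 0 · 4 = 0
  d = 48: μ(48) · σ(96/48) = 0 · 3 = 0
  d = 96: μ(96) · σ(96/96) = 0 · 1 = 0
Summing: (μ * σ)(96) = 252 + -124 + -63 + 0 + 31 + 0 + 0 + 0 + 0 + 0 + 0 + 0 = 96.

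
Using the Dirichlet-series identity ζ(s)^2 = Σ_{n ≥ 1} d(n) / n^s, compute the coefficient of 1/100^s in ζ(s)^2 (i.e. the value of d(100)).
d(100) = 9

ζ(s)^2 = (Σ 1/m^s)(Σ 1/k^s). The coefficient of 1/n^s in the product is the number of ordered pairs (m, k) with mk = n, which equals d(n). For n = 100, divisors are [1, 2, 4, 5, 10, 20, 25, 50, 100], so d(100) = 9.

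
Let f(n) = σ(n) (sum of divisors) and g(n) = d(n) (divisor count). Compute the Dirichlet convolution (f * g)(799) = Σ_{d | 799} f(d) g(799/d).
(σ * d)(799) = 1000

Divisors of 799: [1, 17, 47, 799]. For each d | 799:
  d = 1: σ(1) · d(799/1) = 1 · 4 = 4
  d = 17: σ(17) · d(799/17) = 18 · 2 = 36
  d = 47: σ(47) · d(799/47) = 48 · 2 = 96
  d = 799: σ(799) · d(799/799) = 864 · 1 = 864
Summing: (σ * d)(799) = 4 + 36 + 96 + 864 = 1000.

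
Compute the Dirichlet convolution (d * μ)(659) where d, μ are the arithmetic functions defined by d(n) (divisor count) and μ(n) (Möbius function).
(d * μ)(659) = 1

Divisors of 659: [1, 659]. For each d | 659:
  d = 1: d(1) · μ(659/1) = 1 · -1 = -1
  d = 659: d(659) · μ(659/659) = 2 · 1 = 2
Summing: (d * μ)(659) = -1 + 2 = 1.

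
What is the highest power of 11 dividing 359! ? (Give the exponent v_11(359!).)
v_11(359!) = 34

Legendre's formula: v_p(n!) = Σ_{k ≥ 1} ⌊n / p^k⌋. For p = 11, n = 359, the terms are:
  ⌊359/11^1⌋ = ⌊359/11⌋ = 32
  ⌊359/11^2⌋ = ⌊359/121⌋ = 2
(the next term ⌊359/11^3⌋ = 0, terminating the sum). Summing: v_11(359!) = 32 + 2 = 34.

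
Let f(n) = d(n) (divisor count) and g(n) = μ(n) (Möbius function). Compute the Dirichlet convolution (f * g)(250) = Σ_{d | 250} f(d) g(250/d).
(d * μ)(250) = 1

Divisors of 250: [1, 2, 5, 10, 25, 50, 125, 250]. For each d | 250:
  d = 1: d(1) · μ(250/1) = 1 · 0 = 0
  d = 2: d(2) · μ(250/2) = 2 · 0 = 0
  d = 5: d(5) · μ(250/5) = 2 · 0 = 0
  d = 10: d(10) · μ(250/10) = 4 · 0 = 0
  d = 25: d(25) · μ(250/25) = 3 · 1 = 3
  d = 50: d(50) · μ(250/50) = 6 · -1 = -6
  d = 125: d(125) · μ(250/125) = 4 · -1 = -4
  d = 250: d(250) · μ(250/250) = 8 · 1 = 8
Summing: (d * μ)(250) = 0 + 0 + 0 + 0 + 3 + -6 + -4 + 8 = 1.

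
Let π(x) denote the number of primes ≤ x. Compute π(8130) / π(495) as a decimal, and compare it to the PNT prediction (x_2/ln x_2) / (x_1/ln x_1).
π(8130)/π(495) = 1022/94 ≈ 10.8723;  PNT prediction ≈ 11.3186.

π(495) = 94 and π(8130) = 1022, so π(8130)/π(495) ≈ 10.8723. The PNT-predicted ratio is (8130/ln(8130)) / (495/ln(495)) ≈ 11.3186. The two agree to within a few percent, as expected.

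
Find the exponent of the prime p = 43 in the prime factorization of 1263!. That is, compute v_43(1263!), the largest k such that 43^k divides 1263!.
v_43(1263!) = 29

Legendre's formula: v_p(n!) = Σ_{k ≥ 1} ⌊n / p^k⌋. For p = 43, n = 1263, the terms are:
  ⌊1263/43^1⌋ = ⌊1263/43⌋ = 29
(the next term ⌊1263/43^2⌋ = 0, terminating the sum). Summing: v_43(1263!) = 29 = 29.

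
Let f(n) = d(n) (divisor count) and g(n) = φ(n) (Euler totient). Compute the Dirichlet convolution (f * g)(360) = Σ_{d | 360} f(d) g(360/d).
(d * φ)(360) = 1170

Divisors of 360: [1, 2, 3, 4, 5, 6, 8, 9, 10, 12, 15, 18, 20, 24, 30, 36, 40, 45, 60, 72, 90, 120, 180, 360]. For each d | 360:
  d = 1: d(1) · φ(360/1) = 1 · 96 = 96
  d = 2: d(2) · φ(360/2) = 2 · 48 = 96
  d = 3: d(3) · φ(360/3) = 2 · 32 = 64
  d = 4: d(4) · φ(360/4) = 3 · 24 = 72
  d = 5: d(5) · φ(360/5) = 2 · 24 = 48
  d = 6: d(6) · φ(360/6) = 4 · 16 = 64
  d = 8: d(8) · φ(360/8) = 4 · 24 = 96
  d = 9: d(9) · φ(360/9) = 3 · 16 = 48
  d = 10: d(10) · φ(360/10) = 4 · 12 = 48
  d = 12: d(12) · φ(360/12) = 6 · 8 = 48
  d = 15: d(15) · φ(360/15) = 4 · 8 = 32
  d = 18: d(18) · φ(360/18) = 6 · 8 = 48
  d = 20: d(20) · φ(360/20) = 6 · 6 = 36
  d = 24: d(24) · φ(360/24) = 8 · 8 = 64
  d = 30: d(30) · φ(360/30) = 8 · 4 = 32
  d = 36: d(36) · φ(360/36) = 9 · 4 = 36
  d = 40: d(40) · φ(360/40) = 8 · 6 = 48
  d = 45: d(45) · φ(360/45) = 6 · 4 = 24
  d = 60: d(60) · φ(360/60) = 12 · 2 = 24
  d = 72: d(72) · φ(360/72) = 12 · 4 = 48
  d = 90: d(90) · φ(360/90) = 12 · 2 = 24
  d = 120: d(120) · φ(360/120) = 16 · 2 = 32
  d = 180: d(180) · φ(360/180) = 18 · 1 = 18
  d = 360: d(360) · φ(360/360) = 24 · 1 = 24
Summing: (d * φ)(360) = 96 + 96 + 64 + 72 + 48 + 64 + 96 + 48 + 48 + 48 + 32 + 48 + 36 + 64 + 32 + 36 + 48 + 24 + 24 + 48 + 24 + 32 + 18 + 24 = 1170.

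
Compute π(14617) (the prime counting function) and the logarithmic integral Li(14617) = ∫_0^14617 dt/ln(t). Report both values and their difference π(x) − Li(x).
π(14617) = 1710;  Li(14617) ≈ 1736.74;  π(x) − Li(x) ≈ -26.74.

Direct count of primes ≤ 14617 gives π(14617) = 1710. Numerical evaluation of the logarithmic integral gives Li(14617) ≈ 1736.74. The difference π(x) − Li(x) ≈ -26.74 is typically negative for small/moderate x (Li(x) overestimates), though Littlewood's theorem shows this sign changes infinitely often.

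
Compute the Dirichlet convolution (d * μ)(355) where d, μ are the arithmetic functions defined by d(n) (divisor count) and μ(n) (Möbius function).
(d * μ)(355) = 1

Divisors of 355: [1, 5, 71, 355]. For each d | 355:
  d = 1: d(1) · μ(355/1) = 1 · 1 = 1
  d = 5: d(5) · μ(355/5) = 2 · -1 = -2
  d = 71: d(71) · μ(355/71) = 2 · -1 = -2
  d = 355: d(355) · μ(355/355) = 4 · 1 = 4
Summing: (d * μ)(355) = 1 + -2 + -2 + 4 = 1.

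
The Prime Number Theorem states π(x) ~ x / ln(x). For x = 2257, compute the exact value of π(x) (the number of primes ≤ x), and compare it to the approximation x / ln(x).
π(2257) = 335;  x/ln(x) ≈ 292.29;  relative error ≈ 12.75%.

Directly count primes up to 2257: π(2257) = 335. The PNT approximation gives 2257/ln(2257) ≈ 2257/7.72179 ≈ 292.29. Relative error (π(x) − x/ln(x)) / π(x) ≈ 12.75%; the approximation is known to undercount slightly (Li(x) is a better estimate).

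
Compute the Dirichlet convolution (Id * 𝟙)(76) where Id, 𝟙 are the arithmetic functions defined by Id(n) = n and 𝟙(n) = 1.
(Id * 𝟙)(76) = 140

Divisors of 76: [1, 2, 4, 19, 38, 76]. For each d | 76:
  d = 1: Id(1) · 𝟙(76/1) = 1 · 1 = 1
  d = 2: Id(2) · 𝟙(76/2) = 2 · 1 = 2
  d = 4: Id(4) · 𝟙(76/4) = 4 · 1 = 4
  d = 19: Id(19) · 𝟙(76/19) = 19 · 1 = 19
  d = 38: Id(38) · 𝟙(76/38) = 38 · 1 = 38
  d = 76: Id(76) · 𝟙(76/76) = 76 · 1 = 76
Summing: (Id * 𝟙)(76) = 1 + 2 + 4 + 19 + 38 + 76 = 140.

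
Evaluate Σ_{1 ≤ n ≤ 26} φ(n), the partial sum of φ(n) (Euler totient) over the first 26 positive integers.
Σ_{n ≤ 26} φ(n) = 212

Compute φ(n) for each 1 ≤ n ≤ 26: φ(1) = 1, φ(2) = 1, φ(3) = 2, φ(4) = 2, φ(5) = 4, φ(6) = 2, φ(7) = 6, φ(8) = 4, φ(9) = 6, φ(10) = 4, φ(11) = 10, φ(12) = 4, φ(13) = 12, φ(14) = 6, φ(15) = 8, φ(16) = 8, φ(17) = 16, φ(18) = 6, φ(19) = 18, φ(20) = 8, φ(21) = 12, φ(22) = 10, φ(23) = 22, φ(24) = 8, φ(25) = 20, φ(26) = 12. Summing all 26 values: 212. (Average order: Σ_{n ≤ x} φ(n) ~ (3/π²) x². For x = 26, (3/π²)·26² ≈ 205.48.)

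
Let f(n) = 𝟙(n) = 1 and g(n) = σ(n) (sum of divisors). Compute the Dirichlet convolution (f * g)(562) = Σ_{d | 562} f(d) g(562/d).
(𝟙 * σ)(562) = 1132

Divisors of 562: [1, 2, 281, 562]. For each d | 562:
  d = 1: 𝟙(1) · σ(562/1) = 1 · 846 = 846
  d = 2: 𝟙(2) · σ(562/2) = 1 · 282 = 282
  d = 281: 𝟙(281) · σ(562/281) = 1 · 3 = 3
  d = 562: 𝟙(562) · σ(562/562) = 1 · 1 = 1
Summing: (𝟙 * σ)(562) = 846 + 282 + 3 + 1 = 1132.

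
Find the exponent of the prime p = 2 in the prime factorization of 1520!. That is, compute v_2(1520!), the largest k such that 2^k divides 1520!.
v_2(1520!) = 1514

Legendre's formula: v_p(n!) = Σ_{k ≥ 1} ⌊n / p^k⌋. For p = 2, n = 1520, the terms are:
  ⌊1520/2^1⌋ = ⌊1520/2⌋ = 760
  ⌊1520/2^2⌋ = ⌊1520/4⌋ = 380
  ⌊1520/2^3⌋ = ⌊1520/8⌋ = 190
  ⌊1520/2^4⌋ = ⌊1520/16⌋ = 95
  ⌊1520/2^5⌋ = ⌊1520/32⌋ = 47
  ⌊1520/2^6⌋ = ⌊1520/64⌋ = 23
  ⌊1520/2^7⌋ = ⌊1520/128⌋ = 11
  ⌊1520/2^8⌋ = ⌊1520/256⌋ = 5
  ⌊1520/2^9⌋ = ⌊1520/512⌋ = 2
  ⌊1520/2^10⌋ = ⌊1520/1024⌋ = 1
(the next term ⌊1520/2^11⌋ = 0, terminating the sum). Summing: v_2(1520!) = 760 + 380 + 190 + 95 + 47 + 23 + 11 + 5 + 2 + 1 = 1514.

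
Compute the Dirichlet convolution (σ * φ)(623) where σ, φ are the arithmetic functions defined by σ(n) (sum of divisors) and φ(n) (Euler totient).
(σ * φ)(623) = 2492

Divisors of 623: [1, 7, 89, 623]. For each d | 623:
  d = 1: σ(1) · φ(623/1) = 1 · 528 = 528
  d = 7: σ(7) · φ(623/7) = 8 · 88 = 704
  d = 89: σ(89) · φ(623/89) = 90 · 6 = 540
  d = 623: σ(623) · φ(623/623) = 720 · 1 = 720
Summing: (σ * φ)(623) = 528 + 704 + 540 + 720 = 2492.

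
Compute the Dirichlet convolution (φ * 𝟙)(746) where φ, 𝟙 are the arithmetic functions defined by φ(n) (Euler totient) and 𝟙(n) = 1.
(φ * 𝟙)(746) = 746

Divisors of 746: [1, 2, 373, 746]. For each d | 746:
  d = 1: φ(1) · 𝟙(746/1) = 1 · 1 = 1
  d = 2: φ(2) · 𝟙(746/2) = 1 · 1 = 1
  d = 373: φ(373) · 𝟙(746/373) = 372 · 1 = 372
  d = 746: φ(746) · 𝟙(746/746) = 372 · 1 = 372
Summing: (φ * 𝟙)(746) = 1 + 1 + 372 + 372 = 746.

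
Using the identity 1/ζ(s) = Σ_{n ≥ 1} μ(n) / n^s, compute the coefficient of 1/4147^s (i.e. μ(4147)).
μ(4147) = -1

Factor n = 4147 = 11 · 13 · 29. μ(n) = 0 if any exponent ≥ 2 (not squarefree); otherwise μ(n) = (−1)^{ω(n)} where ω(n) is the number of distinct prime factors. Applying: μ(4147) = -1.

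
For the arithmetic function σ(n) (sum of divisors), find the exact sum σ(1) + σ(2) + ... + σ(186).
Σ_{n ≤ 186} σ(n) = 28558

Compute σ(n) for each 1 ≤ n ≤ 186: σ(1) = 1, σ(2) = 3, σ(3) = 4, σ(4) = 7, σ(5) = 6, σ(6) = 12, σ(7) = 8, σ(8) = 15, σ(9) = 13, σ(10) = 18, σ(11) = 12, σ(12) = 28, σ(13) = 14, σ(14) = 24, σ(15) = 24, σ(16) = 31, σ(17) = 18, σ(18) = 39, σ(19) = 20, σ(20) = 42, σ(21) = 32, σ(22) = 36, σ(23) = 24, σ(24) = 60, σ(25) = 31, σ(26) = 42, σ(27) = 40, σ(28) = 56, σ(29) = 30, σ(30) = 72, σ(31) = 32, σ(32) = 63, σ(33) = 48, σ(34) = 54, σ(35) = 48, σ(36) = 91, σ(37) = 38, σ(38) = 60, σ(39) = 56, σ(40) = 90, σ(41) = 42, σ(42) = 96, σ(43) = 44, σ(44) = 84, σ(45) = 78, σ(46) = 72, σ(47) = 48, σ(48) = 124, σ(49) = 57, σ(50) = 93, σ(51) = 72, σ(52) = 98, σ(53) = 54, σ(54) = 120, σ(55) = 72, σ(56) = 120, σ(57) = 80, σ(58) = 90, σ(59) = 60, σ(60) = 168, σ(61) = 62, σ(62) = 96, σ(63) = 104, σ(64) = 127, σ(65) = 84, σ(66) = 144, σ(67) = 68, σ(68) = 126, σ(69) = 96, σ(70) = 144, σ(71) = 72, σ(72) = 195, σ(73) = 74, σ(74) = 114, σ(75) = 124, σ(76) = 140, σ(77) = 96, σ(78) = 168, σ(79) = 80, σ(80) = 186, σ(81) = 121, σ(82) = 126, σ(83) = 84, σ(84) = 224, σ(85) = 108, σ(86) = 132, σ(87) = 120, σ(88) = 180, σ(89) = 90, σ(90) = 234, σ(91) = 112, σ(92) = 168, σ(93) = 128, σ(94) = 144, σ(95) = 120, σ(96) = 252, σ(97) = 98, σ(98) = 171, σ(99) = 156, σ(100) = 217, σ(101) = 102, σ(102) = 216, σ(103) = 104, σ(104) = 210, σ(105) = 192, σ(106) = 162, σ(107) = 108, σ(108) = 280, σ(109) = 110, σ(110) = 216, σ(111) = 152, σ(112) = 248, σ(113) = 114, σ(114) = 240, σ(115) = 144, σ(116) = 210, σ(117) = 182, σ(118) = 180, σ(119) = 144, σ(120) = 360, σ(121) = 133, σ(122) = 186, σ(123) = 168, σ(124) = 224, σ(125) = 156, σ(126) = 312, σ(127) = 128, σ(128) = 255, σ(129) = 176, σ(130) = 252, σ(131) = 132, σ(132) = 336, σ(133) = 160, σ(134) = 204, σ(135) = 240, σ(136) = 270, σ(137) = 138, σ(138) = 288, σ(139) = 140, σ(140) = 336, σ(141) = 192, σ(142) = 216, σ(143) = 168, σ(144) = 403, σ(145) = 180, σ(146) = 222, σ(147) = 228, σ(148) = 266, σ(149) = 150, σ(150) = 372, σ(151) = 152, σ(152) = 300, σ(153) = 234, σ(154) = 288, σ(155) = 192, σ(156) = 392, σ(157) = 158, σ(158) = 240, σ(159) = 216, σ(160) = 378, σ(161) = 192, σ(162) = 363, σ(163) = 164, σ(164) = 294, σ(165) = 288, σ(166) = 252, σ(167) = 168, σ(168) = 480, σ(169) = 183, σ(170) = 324, σ(171) = 260, σ(172) = 308, σ(173) = 174, σ(174) = 360, σ(175) = 248, σ(176) = 372, σ(177) = 240, σ(178) = 270, σ(179) = 180, σ(180) = 546, σ(181) = 182, σ(182) = 336, σ(183) = 248, σ(184) = 360, σ(185) = 228, σ(186) = 384. Summing all 186 values: 28558. (Average order: Σ_{n ≤ x} σ(n) ~ (π²/12) x². For x = 186, (π²/12)·186² ≈ 28454.07.)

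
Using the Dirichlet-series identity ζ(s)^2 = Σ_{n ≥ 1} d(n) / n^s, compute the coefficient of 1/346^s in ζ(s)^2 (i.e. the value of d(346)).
d(346) = 4

ζ(s)^2 = (Σ 1/m^s)(Σ 1/k^s). The coefficient of 1/n^s in the product is the number of ordered pairs (m, k) with mk = n, which equals d(n). For n = 346, divisors are [1, 2, 173, 346], so d(346) = 4.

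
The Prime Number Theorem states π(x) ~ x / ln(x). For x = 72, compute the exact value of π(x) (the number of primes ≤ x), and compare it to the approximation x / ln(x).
π(72) = 20;  x/ln(x) ≈ 16.84;  relative error ≈ 15.82%.

Directly count primes up to 72: π(72) = 20. The PNT approximation gives 72/ln(72) ≈ 72/4.27667 ≈ 16.84. Relative error (π(x) − x/ln(x)) / π(x) ≈ 15.82%; the approximation is known to undercount slightly (Li(x) is a better estimate).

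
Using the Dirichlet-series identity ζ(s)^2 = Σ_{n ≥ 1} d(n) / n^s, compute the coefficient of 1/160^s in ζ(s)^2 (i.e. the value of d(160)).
d(160) = 12

ζ(s)^2 = (Σ 1/m^s)(Σ 1/k^s). The coefficient of 1/n^s in the product is the number of ordered pairs (m, k) with mk = n, which equals d(n). For n = 160, divisors are [1, 2, 4, 5, 8, 10, 16, 20, 32, 40, 80, 160], so d(160) = 12.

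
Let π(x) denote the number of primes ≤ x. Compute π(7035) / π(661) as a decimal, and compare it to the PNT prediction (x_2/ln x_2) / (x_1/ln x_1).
π(7035)/π(661) = 904/121 ≈ 7.4711;  PNT prediction ≈ 7.8017.

π(661) = 121 and π(7035) = 904, so π(7035)/π(661) ≈ 7.4711. The PNT-predicted ratio is (7035/ln(7035)) / (661/ln(661)) ≈ 7.8017. The two agree to within a few percent, as expected.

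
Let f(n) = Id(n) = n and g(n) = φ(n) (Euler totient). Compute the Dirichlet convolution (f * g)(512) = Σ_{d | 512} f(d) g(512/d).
(Id * φ)(512) = 2816

Divisors of 512: [1, 2, 4, 8, 16, 32, 64, 128, 256, 512]. For each d | 512:
  d = 1: Id(1) · φ(512/1) = 1 · 256 = 256
  d = 2: Id(2) · φ(512/2) = 2 · 128 = 256
  d = 4: Id(4) · φ(512/4) = 4 · 64 = 256
  d = 8: Id(8) · φ(512/8) = 8 · 32 = 256
  d = 16: Id(16) · φ(512/16) = 16 · 16 = 256
  d = 32: Id(32) · φ(512/32) = 32 · 8 = 256
  d = 64: Id(64) · φ(512/64) = 64 · 4 = 256
  d = 128: Id(128) · φ(512/128) = 128 · 2 = 256
  d = 256: Id(256) · φ(512/256) = 256 · 1 = 256
  d = 512: Id(512) · φ(512/512) = 512 · 1 = 512
Summing: (Id * φ)(512) = 256 + 256 + 256 + 256 + 256 + 256 + 256 + 256 + 256 + 512 = 2816.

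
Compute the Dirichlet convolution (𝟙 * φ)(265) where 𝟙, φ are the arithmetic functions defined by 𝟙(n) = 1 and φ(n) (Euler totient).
(𝟙 * φ)(265) = 265

Divisors of 265: [1, 5, 53, 265]. For each d | 265:
  d = 1: 𝟙(1) · φ(265/1) = 1 · 208 = 208
  d = 5: 𝟙(5) · φ(265/5) = 1 · 52 = 52
  d = 53: 𝟙(53) · φ(265/53) = 1 · 4 = 4
  d = 265: 𝟙(265) · φ(265/265) = 1 · 1 = 1
Summing: (𝟙 * φ)(265) = 208 + 52 + 4 + 1 = 265.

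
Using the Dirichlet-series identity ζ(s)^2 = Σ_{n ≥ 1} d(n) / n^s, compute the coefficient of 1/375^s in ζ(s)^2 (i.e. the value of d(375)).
d(375) = 8

ζ(s)^2 = (Σ 1/m^s)(Σ 1/k^s). The coefficient of 1/n^s in the product is the number of ordered pairs (m, k) with mk = n, which equals d(n). For n = 375, divisors are [1, 3, 5, 15, 25, 75, 125, 375], so d(375) = 8.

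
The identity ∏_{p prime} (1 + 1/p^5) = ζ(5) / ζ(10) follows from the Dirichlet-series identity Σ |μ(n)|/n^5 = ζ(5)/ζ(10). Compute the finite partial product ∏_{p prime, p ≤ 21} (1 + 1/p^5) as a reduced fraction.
∏ = 405833785877367637916288/391770333462674252324875

The primes p ≤ 21 are [2, 3, 5, 7, 11, 13, 17, 19]. For each, (1 + 1/p^5) = (p^5 + 1)/p^5. Multiplying these fractions over p ∈ [2, 3, 5, 7, 11, 13, 17, 19] gives 405833785877367637916288/391770333462674252324875. (In the limit P → ∞ this tends to ζ(5)/ζ(10).)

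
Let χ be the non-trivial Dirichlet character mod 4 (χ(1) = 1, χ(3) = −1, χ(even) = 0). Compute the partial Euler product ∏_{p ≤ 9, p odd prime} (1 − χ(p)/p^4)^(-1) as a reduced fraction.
∏ = 40516875/40968512

The odd primes p ≤ 9 are [3, 5, 7]. For each, χ(p) = 1 if p ≡ 1 mod 4, χ(p) = −1 if p ≡ 3 mod 4. Taking (1 − χ(p)/p^4)^(-1) = p^4/(p^4 − χ(p)): (1 − (-1)/3^4)^(-1) · (1 − (1)/5^4)^(-1) · (1 − (-1)/7^4)^(-1) = 40516875/40968512.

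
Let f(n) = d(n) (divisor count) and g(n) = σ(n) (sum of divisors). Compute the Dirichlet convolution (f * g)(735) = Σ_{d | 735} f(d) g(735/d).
(d * σ)(735) = 3648

Divisors of 735: [1, 3, 5, 7, 15, 21, 35, 49, 105, 147, 245, 735]. For each d | 735:
  d = 1: d(1) · σ(735/1) = 1 · 1368 = 1368
  d = 3: d(3) · σ(735/3) = 2 · 342 = 684
  d = 5: d(5) · σ(735/5) = 2 · 228 = 456
  d = 7: d(7) · σ(735/7) = 2 · 192 = 384
  d = 15: d(15) · σ(735/15) = 4 · 57 = 228
  d = 21: d(21) · σ(735/21) = 4 · 48 = 192
  d = 35: d(35) · σ(735/35) = 4 · 32 = 128
  d = 49: d(49) · σ(735/49) = 3 · 24 = 72
  d = 105: d(105) · σ(735/105) = 8 · 8 = 64
  d = 147: d(147) · σ(735/147) = 6 · 6 = 36
  d = 245: d(245) · σ(735/245) = 6 · 4 = 24
  d = 735: d(735) · σ(735/735) = 12 · 1 = 12
Summing: (d * σ)(735) = 1368 + 684 + 456 + 384 + 228 + 192 + 128 + 72 + 64 + 36 + 24 + 12 = 3648.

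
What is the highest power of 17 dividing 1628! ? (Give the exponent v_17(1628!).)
v_17(1628!) = 100

Legendre's formula: v_p(n!) = Σ_{k ≥ 1} ⌊n / p^k⌋. For p = 17, n = 1628, the terms are:
  ⌊1628/17^1⌋ = ⌊1628/17⌋ = 95
  ⌊1628/17^2⌋ = ⌊1628/289⌋ = 5
(the next term ⌊1628/17^3⌋ = 0, terminating the sum). Summing: v_17(1628!) = 95 + 5 = 100.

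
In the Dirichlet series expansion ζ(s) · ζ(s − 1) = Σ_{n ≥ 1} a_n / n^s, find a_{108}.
σ(108) = 280

In the product (Σ m^0/m^s)(Σ k / k^s) = Σ (Σ_{d | n} d) / n^s, the coefficient of 1/n^s is σ(n) = Σ_{d | n} d. For n = 108, divisors are [1, 2, 3, 4, 6, 9, 12, 18, 27, 36, 54, 108]; summing: σ(108) = 280.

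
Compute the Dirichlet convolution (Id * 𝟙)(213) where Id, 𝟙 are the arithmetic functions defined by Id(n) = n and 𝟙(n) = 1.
(Id * 𝟙)(213) = 288

Divisors of 213: [1, 3, 71, 213]. For each d | 213:
  d = 1: Id(1) · 𝟙(213/1) = 1 · 1 = 1
  d = 3: Id(3) · 𝟙(213/3) = 3 · 1 = 3
  d = 71: Id(71) · 𝟙(213/71) = 71 · 1 = 71
  d = 213: Id(213) · 𝟙(213/213) = 213 · 1 = 213
Summing: (Id * 𝟙)(213) = 1 + 3 + 71 + 213 = 288.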